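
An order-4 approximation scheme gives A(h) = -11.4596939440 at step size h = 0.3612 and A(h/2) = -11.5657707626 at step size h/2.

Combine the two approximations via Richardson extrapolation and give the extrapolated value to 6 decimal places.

-11.572843

Leading term ∝ h^4; use weight 16 = 2^4.
16×(-11.5657707626) = -185.0523322016; (-185.0523322016) − (-11.4596939440) = -173.5926382576
Divide by 2^4 − 1 = 15.
(16×(-11.5657707626) − (-11.4596939440))/(16 − 1) = -11.5728425505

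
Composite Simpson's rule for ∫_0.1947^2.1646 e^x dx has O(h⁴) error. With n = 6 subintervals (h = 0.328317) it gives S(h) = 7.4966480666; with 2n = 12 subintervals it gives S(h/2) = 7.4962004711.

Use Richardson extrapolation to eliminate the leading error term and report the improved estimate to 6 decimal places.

7.496171

Order 4 gives 2^r = 16 and 2^r − 1 = 15.
16×7.4962004711 − 7.4966480666 = 112.4425594710
Divide by 2^4 − 1 = 15.
Result: 7.4961706314
Gap between inputs: 4.476e-04; correction applied: −0.0000298397.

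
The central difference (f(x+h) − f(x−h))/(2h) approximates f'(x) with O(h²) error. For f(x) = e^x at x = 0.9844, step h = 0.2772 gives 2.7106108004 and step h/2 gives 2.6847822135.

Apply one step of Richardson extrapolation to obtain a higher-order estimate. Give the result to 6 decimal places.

2.676173

r = 2: numerator weight 4, denominator 3.
Top: 4(2.6847822135) − (2.7106108004) = 8.0285180536
Denominator 4 − 1 = 3.
R = 8.0285180536/3 = 2.6761726845
Shift from A(h/2): −0.0086095290.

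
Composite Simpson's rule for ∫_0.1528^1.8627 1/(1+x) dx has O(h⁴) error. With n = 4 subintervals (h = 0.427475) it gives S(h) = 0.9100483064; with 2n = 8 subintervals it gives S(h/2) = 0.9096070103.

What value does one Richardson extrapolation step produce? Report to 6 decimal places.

0.909578

Method order is 4; weight 2^4 = 16.
Weighted: 14.5537121648 − 0.9100483064 = 13.6436638584
Extrapolated: 13.6436638584 / 15 = 0.9095775906
Correction |R − A(h/2)| = 2.942e-05; gap |A(h/2) − A(h)| = 4.413e-04.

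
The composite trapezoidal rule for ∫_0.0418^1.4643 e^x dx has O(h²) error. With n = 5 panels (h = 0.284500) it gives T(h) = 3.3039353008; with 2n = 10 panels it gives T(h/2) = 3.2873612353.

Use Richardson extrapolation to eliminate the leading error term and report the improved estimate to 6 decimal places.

3.281837

Leading term ∝ h^2; use weight 4 = 2^2.
Weighted: 13.1494449412 − 3.3039353008 = 9.8455096404
Extrapolated: 9.8455096404 / 3 = 3.2818365468
Correction |R − A(h/2)| = 5.525e-03; gap |A(h/2) − A(h)| = 1.657e-02.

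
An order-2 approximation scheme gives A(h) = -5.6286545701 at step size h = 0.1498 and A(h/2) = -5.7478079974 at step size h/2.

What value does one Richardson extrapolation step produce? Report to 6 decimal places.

-5.787526

Order 2 gives 2^r = 4 and 2^r − 1 = 3.
2^2×A(h/2) = -22.9912319896; minus A(h) gives -17.3625774195.
R = (-17.3625774195)/3 = -5.7875258065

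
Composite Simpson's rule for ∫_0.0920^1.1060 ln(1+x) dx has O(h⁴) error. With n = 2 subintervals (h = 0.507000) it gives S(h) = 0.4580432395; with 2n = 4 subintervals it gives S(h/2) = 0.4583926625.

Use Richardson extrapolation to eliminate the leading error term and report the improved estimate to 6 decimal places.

0.458416

Order 4 gives 2^r = 16 and 2^r − 1 = 15.
Top: 16(0.4583926625) − (0.4580432395) = 6.8762393605
Divide by 2^4 − 1 = 15.
Result: 0.4584159574
Shift from A(h/2): +0.0000232949.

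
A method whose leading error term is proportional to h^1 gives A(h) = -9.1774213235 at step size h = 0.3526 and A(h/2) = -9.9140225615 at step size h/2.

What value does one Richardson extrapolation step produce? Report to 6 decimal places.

Error is O(h^1); halving h shrinks it by 2^1 = 2.
2^1×A(h/2) = -19.8280451230; minus A(h) gives -10.6506237995.
Denominator 2 − 1 = 1.
(2×(-9.9140225615) − (-9.1774213235))/(2 − 1) = -10.6506237995
Shift from A(h/2): −0.7366012380.

-10.650624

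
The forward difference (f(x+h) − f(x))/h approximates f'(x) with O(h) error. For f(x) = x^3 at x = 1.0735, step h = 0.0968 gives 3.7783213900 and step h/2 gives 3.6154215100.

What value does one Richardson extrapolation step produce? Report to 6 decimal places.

3.452522

Error is O(h^1); halving h shrinks it by 2^1 = 2.
Weighted: 7.2308430200 − 3.7783213900 = 3.4525216300
Divide by 2^1 − 1 = 1.
3.4525216300 ÷ 1 = 3.4525216300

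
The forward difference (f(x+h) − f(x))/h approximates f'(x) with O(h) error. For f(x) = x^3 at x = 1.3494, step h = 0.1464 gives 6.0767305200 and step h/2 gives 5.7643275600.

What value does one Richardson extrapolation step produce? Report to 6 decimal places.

Method order is 1; weight 2^1 = 2.
Numerator 2*A(h/2) − A(h) = 2*5.7643275600 − 6.0767305200 = 5.4519246000
Extrapolated: 5.4519246000 / 1 = 5.4519246000

5.451925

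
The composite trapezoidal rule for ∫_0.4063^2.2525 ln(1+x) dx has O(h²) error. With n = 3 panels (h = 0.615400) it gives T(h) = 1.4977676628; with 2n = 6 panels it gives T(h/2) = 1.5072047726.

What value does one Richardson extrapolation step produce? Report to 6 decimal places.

Method order is 2; weight 2^2 = 4.
4·1.5072047726 = 6.0288190904; 6.0288190904 − 1.4977676628 = 4.5310514276
(4·1.5072047726 − 1.4977676628)/(4 − 1) = 1.5103504759

1.510350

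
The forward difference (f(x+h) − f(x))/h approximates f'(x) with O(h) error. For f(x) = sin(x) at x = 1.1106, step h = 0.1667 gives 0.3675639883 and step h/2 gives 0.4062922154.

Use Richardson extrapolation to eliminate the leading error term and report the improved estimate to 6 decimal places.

The method has order 1: 2^1 = 2.
Top: 2(0.4062922154) − (0.3675639883) = 0.4450204425
Extrapolated: 0.4450204425 / 1 = 0.4450204425
Gap between inputs: 3.873e-02; correction applied: +0.0387282271.

0.445020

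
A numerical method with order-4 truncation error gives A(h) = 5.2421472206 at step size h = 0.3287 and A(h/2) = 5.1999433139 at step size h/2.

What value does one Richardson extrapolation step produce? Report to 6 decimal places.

5.197130

Leading term ∝ h^4; use weight 16 = 2^4.
Top: 16(5.1999433139) − (5.2421472206) = 77.9569458018
Divide by 2^4 − 1 = 15.
(16 × 5.1999433139 − 5.2421472206)/(16 − 1) = 5.1971297201
Correction |R − A(h/2)| = 2.814e-03; gap |A(h/2) − A(h)| = 4.220e-02.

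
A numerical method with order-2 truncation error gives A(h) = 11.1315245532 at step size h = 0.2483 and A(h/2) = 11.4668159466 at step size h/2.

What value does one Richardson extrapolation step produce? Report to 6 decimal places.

Method order is 2; weight 2^2 = 4.
A(h/2) − A(h) = 11.4668159466 − 11.1315245532 = 0.3352913934
Divide by 2^2 − 1 = 3: 0.3352913934/3 = 0.1117637978
R = 11.4668159466 + 0.1117637978 = 11.5785797444
Gap between inputs: 3.353e-01; correction applied: +0.1117637978.

11.578580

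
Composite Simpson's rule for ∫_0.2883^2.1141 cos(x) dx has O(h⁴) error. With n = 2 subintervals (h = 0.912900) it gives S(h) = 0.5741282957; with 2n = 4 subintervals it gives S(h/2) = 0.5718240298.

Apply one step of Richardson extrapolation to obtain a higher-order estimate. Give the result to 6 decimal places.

0.571670

With r = 4 the leading error scales as h^4, so the weight is 2^4 = 16.
16*0.5718240298 = 9.1491844768; 9.1491844768 − 0.5741282957 = 8.5750561811
8.5750561811 ÷ 15 = 0.5716704121
Correction |R − A(h/2)| = 1.536e-04; gap |A(h/2) − A(h)| = 2.304e-03.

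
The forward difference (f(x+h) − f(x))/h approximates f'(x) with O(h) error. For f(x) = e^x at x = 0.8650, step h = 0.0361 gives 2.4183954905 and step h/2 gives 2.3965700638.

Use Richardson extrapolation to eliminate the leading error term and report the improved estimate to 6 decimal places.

2.374745

Method order is 1; weight 2^1 = 2.
2·2.3965700638 = 4.7931401276; subtract 2.4183954905 → 2.3747446371
(2·2.3965700638 − 2.4183954905)/(2 − 1) = 2.3747446371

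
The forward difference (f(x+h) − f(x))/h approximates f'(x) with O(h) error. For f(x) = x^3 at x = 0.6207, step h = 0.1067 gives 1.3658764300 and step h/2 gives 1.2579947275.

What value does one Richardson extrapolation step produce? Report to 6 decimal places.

Leading term ∝ h^1; use weight 2 = 2^1.
A(h/2) − A(h) = 1.2579947275 − 1.3658764300 = -0.1078817025
Divide by 2^1 − 1 = 1: (-0.1078817025)/1 = -0.1078817025
R = A(h/2) + (A(h/2) − A(h))/1 = 1.2579947275 − 0.1078817025 = 1.1501130250

1.150113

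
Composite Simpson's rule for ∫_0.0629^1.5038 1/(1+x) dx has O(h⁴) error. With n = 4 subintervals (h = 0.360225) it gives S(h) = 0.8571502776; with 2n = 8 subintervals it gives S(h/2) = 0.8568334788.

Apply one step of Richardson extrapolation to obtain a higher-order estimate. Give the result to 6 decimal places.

r = 4, so 2^r = 16.
2^4 × A(h/2) = 13.7093356608; minus A(h) gives 12.8521853832.
Denominator 16 − 1 = 15.
(16 × 0.8568334788 − 0.8571502776)/(16 − 1) = 0.8568123589

0.856812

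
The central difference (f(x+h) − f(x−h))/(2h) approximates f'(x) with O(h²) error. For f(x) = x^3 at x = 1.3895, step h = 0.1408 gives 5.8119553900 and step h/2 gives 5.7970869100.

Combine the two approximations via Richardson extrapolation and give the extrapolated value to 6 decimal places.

The method has order 2: 2^2 = 4.
4 × 5.7970869100 = 23.1883476400; subtract 5.8119553900 → 17.3763922500
(4 × 5.7970869100 − 5.8119553900)/(4 − 1) = 5.7921307500
Shift from A(h/2): −0.0049561600.

5.792131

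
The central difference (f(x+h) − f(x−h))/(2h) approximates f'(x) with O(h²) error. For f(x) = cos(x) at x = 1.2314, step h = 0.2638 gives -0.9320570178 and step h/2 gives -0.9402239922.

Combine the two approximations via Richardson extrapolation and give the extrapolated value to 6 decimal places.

-0.942946

Order 2 gives 2^r = 4 and 2^r − 1 = 3.
4*(-0.9402239922) = -3.7608959688; (-3.7608959688) − (-0.9320570178) = -2.8288389510
R = (-2.8288389510)/3 = -0.9429463170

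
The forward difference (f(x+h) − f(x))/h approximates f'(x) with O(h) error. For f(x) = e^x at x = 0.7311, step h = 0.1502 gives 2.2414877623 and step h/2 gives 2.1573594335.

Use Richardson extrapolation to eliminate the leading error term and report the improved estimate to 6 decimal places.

2.073231

Error is O(h^1); halving h shrinks it by 2^1 = 2.
Weighted: 4.3147188670 − 2.2414877623 = 2.0732311047
Denominator 2 − 1 = 1.
So the Richardson estimate is 2.0732311047.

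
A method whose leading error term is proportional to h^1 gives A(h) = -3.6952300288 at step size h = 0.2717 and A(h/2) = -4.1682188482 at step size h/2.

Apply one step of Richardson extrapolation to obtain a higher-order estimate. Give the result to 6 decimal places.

With r = 1 the leading error scales as h^1, so the weight is 2^1 = 2.
Numerator 2 × A(h/2) − A(h) = 2 × (-4.1682188482) − (-3.6952300288) = -4.6412076676
Denominator 2 − 1 = 1.
Extrapolated: (-4.6412076676) / 1 = -4.6412076676

-4.641208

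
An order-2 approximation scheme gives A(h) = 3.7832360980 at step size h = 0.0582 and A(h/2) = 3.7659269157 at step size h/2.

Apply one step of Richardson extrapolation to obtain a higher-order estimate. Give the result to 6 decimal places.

With r = 2 the leading error scales as h^2, so the weight is 2^2 = 4.
4·3.7659269157 = 15.0637076628; 15.0637076628 − 3.7832360980 = 11.2804715648
Divide by 2^2 − 1 = 3.
(4·3.7659269157 − 3.7832360980)/(4 − 1) = 3.7601571883
Correction |R − A(h/2)| = 5.770e-03; gap |A(h/2) − A(h)| = 1.731e-02.

3.760157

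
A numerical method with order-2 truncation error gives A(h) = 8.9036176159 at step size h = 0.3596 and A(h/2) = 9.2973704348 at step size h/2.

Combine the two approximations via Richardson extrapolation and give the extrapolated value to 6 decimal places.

Method order is 2; weight 2^2 = 4.
4×9.2973704348 − 8.9036176159 = 28.2858641233
Extrapolated: 28.2858641233 / 3 = 9.4286213744

9.428621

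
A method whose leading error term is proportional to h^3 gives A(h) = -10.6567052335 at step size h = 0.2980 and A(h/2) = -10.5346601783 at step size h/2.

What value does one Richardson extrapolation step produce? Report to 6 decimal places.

-10.517225

r = 3: numerator weight 8, denominator 7.
8 × (-10.5346601783) = -84.2772814264; subtract (-10.6567052335) → -73.6205761929
R = (-73.6205761929)/7 = -10.5172251704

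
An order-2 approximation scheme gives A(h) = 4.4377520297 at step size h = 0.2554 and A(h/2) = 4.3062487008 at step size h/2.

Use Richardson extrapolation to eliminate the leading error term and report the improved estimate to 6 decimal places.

With r = 2 the leading error scales as h^2, so the weight is 2^2 = 4.
Weighted: 17.2249948032 − 4.4377520297 = 12.7872427735
12.7872427735 ÷ 3 = 4.2624142578

4.262414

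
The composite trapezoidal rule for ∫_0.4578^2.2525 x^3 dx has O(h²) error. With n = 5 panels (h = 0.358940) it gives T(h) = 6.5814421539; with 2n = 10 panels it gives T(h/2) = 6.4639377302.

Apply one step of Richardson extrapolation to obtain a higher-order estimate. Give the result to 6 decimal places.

6.424770

Order 2 gives 2^r = 4 and 2^r − 1 = 3.
4*6.4639377302 − 6.5814421539 = 19.2743087669
Extrapolated: 19.2743087669 / 3 = 6.4247695890
Shift from A(h/2): −0.0391681412.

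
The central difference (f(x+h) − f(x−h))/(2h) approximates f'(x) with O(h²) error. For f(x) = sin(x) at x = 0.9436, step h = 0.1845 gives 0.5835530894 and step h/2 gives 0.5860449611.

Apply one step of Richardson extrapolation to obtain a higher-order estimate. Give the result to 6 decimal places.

Error is O(h^2); halving h shrinks it by 2^2 = 4.
4×0.5860449611 − 0.5835530894 = 1.7606267550
Denominator 4 − 1 = 3.
1.7606267550 ÷ 3 = 0.5868755850

0.586876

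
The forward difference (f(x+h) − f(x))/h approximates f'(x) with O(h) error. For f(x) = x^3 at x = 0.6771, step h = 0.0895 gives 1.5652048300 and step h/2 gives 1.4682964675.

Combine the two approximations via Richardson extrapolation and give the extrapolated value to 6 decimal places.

Error is O(h^1); halving h shrinks it by 2^1 = 2.
2 × 1.4682964675 − 1.5652048300 = 1.3713881050
Denominator 2 − 1 = 1.
(2 × 1.4682964675 − 1.5652048300)/(2 − 1) = 1.3713881050
Correction |R − A(h/2)| = 9.691e-02; gap |A(h/2) − A(h)| = 9.691e-02.

1.371388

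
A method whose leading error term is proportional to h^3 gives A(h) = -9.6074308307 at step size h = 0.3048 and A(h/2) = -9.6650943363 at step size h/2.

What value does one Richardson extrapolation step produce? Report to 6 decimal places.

Error is O(h^3); halving h shrinks it by 2^3 = 8.
Numerator 8×A(h/2) − A(h) = 8×(-9.6650943363) − (-9.6074308307) = -67.7133238597
(8×(-9.6650943363) − (-9.6074308307))/(8 − 1) = -9.6733319800
Shift from A(h/2): −0.0082376437.

-9.673332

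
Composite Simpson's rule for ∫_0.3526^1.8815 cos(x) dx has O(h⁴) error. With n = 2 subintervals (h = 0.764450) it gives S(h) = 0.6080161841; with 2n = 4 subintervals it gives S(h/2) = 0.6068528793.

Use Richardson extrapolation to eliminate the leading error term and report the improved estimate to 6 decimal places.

0.606775

r = 4, so 2^r = 16.
16 × 0.6068528793 − 0.6080161841 = 9.1016298847
Denominator 16 − 1 = 15.
Extrapolated: 9.1016298847 / 15 = 0.6067753256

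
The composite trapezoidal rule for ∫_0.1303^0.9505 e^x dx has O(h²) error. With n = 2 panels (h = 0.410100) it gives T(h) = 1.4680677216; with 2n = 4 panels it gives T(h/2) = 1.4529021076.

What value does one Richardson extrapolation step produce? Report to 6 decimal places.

1.447847

The method has order 2: 2^2 = 4.
Top: 4(1.4529021076) − (1.4680677216) = 4.3435407088
Denominator 4 − 1 = 3.
R = 4.3435407088/3 = 1.4478469029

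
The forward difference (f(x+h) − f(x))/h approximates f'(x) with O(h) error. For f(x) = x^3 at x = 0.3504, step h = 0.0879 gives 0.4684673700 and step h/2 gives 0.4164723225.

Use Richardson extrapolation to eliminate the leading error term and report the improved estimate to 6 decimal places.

The method has order 1: 2^1 = 2.
Difference of the inputs: 0.4164723225 − 0.4684673700 = -0.0519950475
Divide by 2^1 − 1 = 1: (-0.0519950475)/1 = -0.0519950475
R = A(h/2) + (A(h/2) − A(h))/1 = 0.4164723225 − 0.0519950475 = 0.3644772750
Shift from A(h/2): −0.0519950475.

0.364477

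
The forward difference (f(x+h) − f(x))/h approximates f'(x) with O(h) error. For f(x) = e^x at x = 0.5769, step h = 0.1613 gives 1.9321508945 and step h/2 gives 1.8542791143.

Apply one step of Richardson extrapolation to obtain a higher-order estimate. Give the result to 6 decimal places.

The method has order 1: 2^1 = 2.
Weighted: 3.7085582286 − 1.9321508945 = 1.7764073341
Extrapolated: 1.7764073341 / 1 = 1.7764073341
Shift from A(h/2): −0.0778717802.

1.776407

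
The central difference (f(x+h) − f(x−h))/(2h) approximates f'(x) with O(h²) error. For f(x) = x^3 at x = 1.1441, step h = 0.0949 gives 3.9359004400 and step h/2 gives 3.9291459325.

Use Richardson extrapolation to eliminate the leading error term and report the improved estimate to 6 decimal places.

r = 2: numerator weight 4, denominator 3.
4×3.9291459325 = 15.7165837300; subtract 3.9359004400 → 11.7806832900
(4×3.9291459325 − 3.9359004400)/(4 − 1) = 3.9268944300

3.926894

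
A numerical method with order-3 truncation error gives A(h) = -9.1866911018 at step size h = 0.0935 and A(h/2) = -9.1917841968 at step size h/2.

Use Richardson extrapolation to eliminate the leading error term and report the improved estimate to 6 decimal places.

r = 3: numerator weight 8, denominator 7.
Difference of the inputs: -9.1917841968 − (-9.1866911018) = -0.0050930950
Divide by 2^3 − 1 = 7: (-0.0050930950)/7 = -0.0007275850
R = -9.1917841968 − 0.0007275850 = -9.1925117818
Gap between inputs: 5.093e-03; correction applied: −0.0007275850.

-9.192512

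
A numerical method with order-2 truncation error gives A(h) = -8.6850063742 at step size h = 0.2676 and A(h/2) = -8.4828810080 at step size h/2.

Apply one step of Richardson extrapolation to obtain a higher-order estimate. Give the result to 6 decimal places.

r = 2: numerator weight 4, denominator 3.
Top: 4(-8.4828810080) − (-8.6850063742) = -25.2465176578
R = (-25.2465176578)/3 = -8.4155058859
Gap between inputs: 2.021e-01; correction applied: +0.0673751221.

-8.415506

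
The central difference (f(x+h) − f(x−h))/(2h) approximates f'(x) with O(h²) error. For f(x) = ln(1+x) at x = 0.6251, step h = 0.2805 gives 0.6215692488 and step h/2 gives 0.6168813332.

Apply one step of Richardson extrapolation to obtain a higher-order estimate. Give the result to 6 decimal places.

0.615319

Method order is 2; weight 2^2 = 4.
4×0.6168813332 − 0.6215692488 = 1.8459560840
(4×0.6168813332 − 0.6215692488)/(4 − 1) = 0.6153186947
Correction |R − A(h/2)| = 1.563e-03; gap |A(h/2) − A(h)| = 4.688e-03.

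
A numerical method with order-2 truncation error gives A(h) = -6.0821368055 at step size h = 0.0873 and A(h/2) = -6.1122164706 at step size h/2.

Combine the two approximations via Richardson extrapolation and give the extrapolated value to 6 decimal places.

-6.122243

r = 2, so 2^r = 4.
2^2*A(h/2) = -24.4488658824; minus A(h) gives -18.3667290769.
(-18.3667290769) ÷ 3 = -6.1222430256
Gap between inputs: 3.008e-02; correction applied: −0.0100265550.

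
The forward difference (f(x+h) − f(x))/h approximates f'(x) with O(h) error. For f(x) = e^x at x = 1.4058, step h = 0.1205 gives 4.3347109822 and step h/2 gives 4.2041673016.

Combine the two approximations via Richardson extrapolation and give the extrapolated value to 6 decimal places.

Error is O(h^1); halving h shrinks it by 2^1 = 2.
2×4.2041673016 = 8.4083346032; subtract 4.3347109822 → 4.0736236210
Divide by 2^1 − 1 = 1.
Extrapolated: 4.0736236210 / 1 = 4.0736236210

4.073624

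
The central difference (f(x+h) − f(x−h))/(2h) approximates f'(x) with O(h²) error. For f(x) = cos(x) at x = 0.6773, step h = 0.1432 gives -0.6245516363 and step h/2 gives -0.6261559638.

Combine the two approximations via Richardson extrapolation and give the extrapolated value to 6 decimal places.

-0.626691

Leading term ∝ h^2; use weight 4 = 2^2.
4·(-0.6261559638) − (-0.6245516363) = -1.8800722189
Extrapolated: (-1.8800722189) / 3 = -0.6266907396
Correction |R − A(h/2)| = 5.348e-04; gap |A(h/2) − A(h)| = 1.604e-03.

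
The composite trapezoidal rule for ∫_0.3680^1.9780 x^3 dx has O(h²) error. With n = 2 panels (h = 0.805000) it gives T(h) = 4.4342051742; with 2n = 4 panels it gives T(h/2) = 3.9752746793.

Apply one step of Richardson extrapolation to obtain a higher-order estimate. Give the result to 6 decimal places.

3.822298

r = 2, so 2^r = 4.
Numerator 4 × A(h/2) − A(h) = 4 × 3.9752746793 − 4.4342051742 = 11.4668935430
11.4668935430 ÷ 3 = 3.8222978477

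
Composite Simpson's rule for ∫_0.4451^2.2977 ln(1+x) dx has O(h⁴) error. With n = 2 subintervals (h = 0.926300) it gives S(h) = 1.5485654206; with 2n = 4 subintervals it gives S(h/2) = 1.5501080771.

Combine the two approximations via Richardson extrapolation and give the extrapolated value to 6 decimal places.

r = 4, so 2^r = 16.
16·1.5501080771 = 24.8017292336; 24.8017292336 − 1.5485654206 = 23.2531638130
Divide by 2^4 − 1 = 15.
(16·1.5501080771 − 1.5485654206)/(16 − 1) = 1.5502109209

1.550211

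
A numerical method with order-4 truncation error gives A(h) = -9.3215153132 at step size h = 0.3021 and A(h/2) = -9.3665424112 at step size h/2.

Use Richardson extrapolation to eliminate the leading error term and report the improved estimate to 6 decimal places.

Leading term ∝ h^4; use weight 16 = 2^4.
16·(-9.3665424112) = -149.8646785792; (-149.8646785792) − (-9.3215153132) = -140.5431632660
R = (-140.5431632660)/15 = -9.3695442177
Shift from A(h/2): −0.0030018065.

-9.369544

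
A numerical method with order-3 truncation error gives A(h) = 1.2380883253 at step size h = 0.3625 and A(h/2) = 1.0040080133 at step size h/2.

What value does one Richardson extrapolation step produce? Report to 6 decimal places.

Method order is 3; weight 2^3 = 8.
Difference of the inputs: 1.0040080133 − 1.2380883253 = -0.2340803120
Divide by 2^3 − 1 = 7: (-0.2340803120)/7 = -0.0334400446
R = A(h/2) + (A(h/2) − A(h))/7 = 1.0040080133 − 0.0334400446 = 0.9705679687

0.970568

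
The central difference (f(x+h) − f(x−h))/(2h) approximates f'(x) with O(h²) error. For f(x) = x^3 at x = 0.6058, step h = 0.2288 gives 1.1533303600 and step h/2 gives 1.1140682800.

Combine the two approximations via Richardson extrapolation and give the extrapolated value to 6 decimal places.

1.100981

Error is O(h^2); halving h shrinks it by 2^2 = 4.
2^2×A(h/2) = 4.4562731200; minus A(h) gives 3.3029427600.
Denominator 4 − 1 = 3.
Result: 1.1009809200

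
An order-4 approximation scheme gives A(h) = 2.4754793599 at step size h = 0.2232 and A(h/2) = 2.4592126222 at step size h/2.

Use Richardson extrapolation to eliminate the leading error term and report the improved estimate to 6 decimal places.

2.458128

Leading term ∝ h^4; use weight 16 = 2^4.
Weighted: 39.3474019552 − 2.4754793599 = 36.8719225953
Denominator 16 − 1 = 15.
36.8719225953 ÷ 15 = 2.4581281730
Gap between inputs: 1.627e-02; correction applied: −0.0010844492.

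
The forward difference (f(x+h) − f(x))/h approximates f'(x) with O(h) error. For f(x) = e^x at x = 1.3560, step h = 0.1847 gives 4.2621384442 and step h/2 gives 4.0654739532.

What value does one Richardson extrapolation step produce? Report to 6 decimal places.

3.868809

The method has order 1: 2^1 = 2.
2*4.0654739532 = 8.1309479064; 8.1309479064 − 4.2621384442 = 3.8688094622
Divide by 2^1 − 1 = 1.
Result: 3.8688094622
Shift from A(h/2): −0.1966644910.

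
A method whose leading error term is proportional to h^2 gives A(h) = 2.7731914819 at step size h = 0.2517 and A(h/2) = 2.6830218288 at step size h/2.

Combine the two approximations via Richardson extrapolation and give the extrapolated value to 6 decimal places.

r = 2, so 2^r = 4.
2^2·A(h/2) = 10.7320873152; minus A(h) gives 7.9588958333.
Extrapolated: 7.9588958333 / 3 = 2.6529652778

2.652965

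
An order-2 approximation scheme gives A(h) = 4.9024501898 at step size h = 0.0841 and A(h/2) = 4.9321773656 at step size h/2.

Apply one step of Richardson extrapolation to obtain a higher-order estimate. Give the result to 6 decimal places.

Method order is 2; weight 2^2 = 4.
Weighted: 19.7287094624 − 4.9024501898 = 14.8262592726
Divide by 2^2 − 1 = 3.
(4×4.9321773656 − 4.9024501898)/(4 − 1) = 4.9420864242
Gap between inputs: 2.973e-02; correction applied: +0.0099090586.

4.942086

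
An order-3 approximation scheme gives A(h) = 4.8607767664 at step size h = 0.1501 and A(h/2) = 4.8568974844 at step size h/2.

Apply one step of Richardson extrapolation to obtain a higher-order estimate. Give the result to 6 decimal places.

4.856343

The method has order 3: 2^3 = 8.
A(h/2) − A(h) = 4.8568974844 − 4.8607767664 = -0.0038792820
Correction (A(h/2) − A(h))/(8 − 1) = (-0.0038792820)/7 = -0.0005541831
R = 4.8568974844 − 0.0005541831 = 4.8563433013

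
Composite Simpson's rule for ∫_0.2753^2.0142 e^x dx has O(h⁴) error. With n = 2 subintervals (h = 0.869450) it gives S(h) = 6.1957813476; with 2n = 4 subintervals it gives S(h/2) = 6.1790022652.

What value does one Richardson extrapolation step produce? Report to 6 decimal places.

Error is O(h^4); halving h shrinks it by 2^4 = 16.
16·6.1790022652 − 6.1957813476 = 92.6682548956
Extrapolated: 92.6682548956 / 15 = 6.1778836597
Gap between inputs: 1.678e-02; correction applied: −0.0011186055.

6.177884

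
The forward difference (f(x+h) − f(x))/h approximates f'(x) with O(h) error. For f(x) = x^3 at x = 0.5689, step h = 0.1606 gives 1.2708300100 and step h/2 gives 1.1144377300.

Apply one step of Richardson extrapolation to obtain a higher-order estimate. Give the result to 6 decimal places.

0.958045

Error is O(h^1); halving h shrinks it by 2^1 = 2.
2×1.1144377300 = 2.2288754600; 2.2288754600 − 1.2708300100 = 0.9580454500
Divide by 2^1 − 1 = 1.
R = 0.9580454500/1 = 0.9580454500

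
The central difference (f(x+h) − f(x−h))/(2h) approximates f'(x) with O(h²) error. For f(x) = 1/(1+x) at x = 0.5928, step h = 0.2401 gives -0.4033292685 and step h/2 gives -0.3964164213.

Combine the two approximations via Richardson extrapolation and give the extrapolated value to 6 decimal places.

Method order is 2; weight 2^2 = 4.
4 × (-0.3964164213) = -1.5856656852; subtract (-0.4033292685) → -1.1823364167
Denominator 4 − 1 = 3.
R = (-1.1823364167)/3 = -0.3941121389

-0.394112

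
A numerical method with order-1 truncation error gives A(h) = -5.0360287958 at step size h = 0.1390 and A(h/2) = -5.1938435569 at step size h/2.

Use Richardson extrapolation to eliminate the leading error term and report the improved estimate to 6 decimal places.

-5.351658

Leading term ∝ h^1; use weight 2 = 2^1.
Weighted: (-10.3876871138) − (-5.0360287958) = -5.3516583180
Denominator 2 − 1 = 1.
R = (-5.3516583180)/1 = -5.3516583180
Shift from A(h/2): −0.1578147611.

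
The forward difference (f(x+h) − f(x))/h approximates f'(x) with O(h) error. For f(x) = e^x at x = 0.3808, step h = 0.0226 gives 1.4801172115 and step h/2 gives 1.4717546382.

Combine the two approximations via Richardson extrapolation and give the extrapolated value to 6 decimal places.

1.463392

Order 1 gives 2^r = 2 and 2^r − 1 = 1.
Difference of the inputs: 1.4717546382 − 1.4801172115 = -0.0083625733
Divide by 2^1 − 1 = 1: (-0.0083625733)/1 = -0.0083625733
R = A(h/2) + (A(h/2) − A(h))/1 = 1.4717546382 − 0.0083625733 = 1.4633920649
Shift from A(h/2): −0.0083625733.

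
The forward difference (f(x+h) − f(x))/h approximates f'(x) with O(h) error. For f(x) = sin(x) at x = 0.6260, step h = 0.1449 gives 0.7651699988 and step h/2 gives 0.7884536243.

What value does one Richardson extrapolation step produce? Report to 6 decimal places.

0.811737

r = 1, so 2^r = 2.
Weighted: 1.5769072486 − 0.7651699988 = 0.8117372498
Denominator 2 − 1 = 1.
(2×0.7884536243 − 0.7651699988)/(2 − 1) = 0.8117372498
Shift from A(h/2): +0.0232836255.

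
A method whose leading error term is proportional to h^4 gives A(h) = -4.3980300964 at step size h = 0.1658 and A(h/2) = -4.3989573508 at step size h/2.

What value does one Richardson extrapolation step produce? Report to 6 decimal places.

-4.399019

Order 4 gives 2^r = 16 and 2^r − 1 = 15.
Numerator 16×A(h/2) − A(h) = 16×(-4.3989573508) − (-4.3980300964) = -65.9852875164
(-65.9852875164) ÷ 15 = -4.3990191678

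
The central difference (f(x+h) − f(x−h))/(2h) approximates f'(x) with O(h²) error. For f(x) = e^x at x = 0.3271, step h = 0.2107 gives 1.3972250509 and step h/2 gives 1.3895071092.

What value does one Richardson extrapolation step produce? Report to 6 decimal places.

1.386934

Error is O(h^2); halving h shrinks it by 2^2 = 4.
Weighted: 5.5580284368 − 1.3972250509 = 4.1608033859
Divide by 2^2 − 1 = 3.
Extrapolated: 4.1608033859 / 3 = 1.3869344620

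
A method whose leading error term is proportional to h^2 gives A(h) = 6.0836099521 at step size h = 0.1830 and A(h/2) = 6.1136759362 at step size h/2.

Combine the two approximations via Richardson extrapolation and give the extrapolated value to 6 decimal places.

6.123698

The method has order 2: 2^2 = 4.
2^2·A(h/2) = 24.4547037448; minus A(h) gives 18.3710937927.
Denominator 4 − 1 = 3.
Result: 6.1236979309
Gap between inputs: 3.007e-02; correction applied: +0.0100219947.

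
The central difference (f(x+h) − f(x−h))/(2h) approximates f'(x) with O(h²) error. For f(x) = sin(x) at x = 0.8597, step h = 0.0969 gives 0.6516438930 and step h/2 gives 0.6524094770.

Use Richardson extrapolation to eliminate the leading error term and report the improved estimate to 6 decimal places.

0.652665

With r = 2 the leading error scales as h^2, so the weight is 2^2 = 4.
4·0.6524094770 − 0.6516438930 = 1.9579940150
(4·0.6524094770 − 0.6516438930)/(4 − 1) = 0.6526646717
Gap between inputs: 7.656e-04; correction applied: +0.0002551947.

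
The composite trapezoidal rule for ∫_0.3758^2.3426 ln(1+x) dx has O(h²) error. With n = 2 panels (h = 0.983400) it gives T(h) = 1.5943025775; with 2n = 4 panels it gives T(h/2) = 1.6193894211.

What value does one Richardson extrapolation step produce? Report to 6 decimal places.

Leading term ∝ h^2; use weight 4 = 2^2.
2^2·A(h/2) = 6.4775576844; minus A(h) gives 4.8832551069.
4.8832551069 ÷ 3 = 1.6277517023

1.627752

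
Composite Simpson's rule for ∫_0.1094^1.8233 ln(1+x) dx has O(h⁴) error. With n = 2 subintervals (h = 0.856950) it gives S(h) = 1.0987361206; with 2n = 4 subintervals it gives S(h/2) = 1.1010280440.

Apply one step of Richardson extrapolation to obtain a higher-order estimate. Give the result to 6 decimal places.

With r = 4 the leading error scales as h^4, so the weight is 2^4 = 16.
Top: 16(1.1010280440) − (1.0987361206) = 16.5177125834
16.5177125834 ÷ 15 = 1.1011808389
Gap between inputs: 2.292e-03; correction applied: +0.0001527949.

1.101181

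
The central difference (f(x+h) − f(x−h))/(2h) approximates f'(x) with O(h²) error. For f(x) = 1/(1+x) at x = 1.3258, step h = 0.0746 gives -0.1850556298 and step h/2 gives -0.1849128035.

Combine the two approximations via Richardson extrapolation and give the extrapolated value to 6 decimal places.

-0.184865

Method order is 2; weight 2^2 = 4.
4*(-0.1849128035) − (-0.1850556298) = -0.5545955842
Extrapolated: (-0.5545955842) / 3 = -0.1848651947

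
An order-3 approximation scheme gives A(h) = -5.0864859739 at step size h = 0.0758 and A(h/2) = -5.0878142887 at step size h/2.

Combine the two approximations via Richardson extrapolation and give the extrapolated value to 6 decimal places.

-5.088004

Leading term ∝ h^3; use weight 8 = 2^3.
8*(-5.0878142887) = -40.7025143096; subtract (-5.0864859739) → -35.6160283357
R = (-35.6160283357)/7 = -5.0880040480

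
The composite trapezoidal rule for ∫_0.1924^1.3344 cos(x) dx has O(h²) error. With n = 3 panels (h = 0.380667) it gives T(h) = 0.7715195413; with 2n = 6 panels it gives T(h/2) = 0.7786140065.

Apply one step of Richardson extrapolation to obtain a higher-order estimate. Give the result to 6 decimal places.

r = 2: numerator weight 4, denominator 3.
4 × 0.7786140065 − 0.7715195413 = 2.3429364847
R = 2.3429364847/3 = 0.7809788282

0.780979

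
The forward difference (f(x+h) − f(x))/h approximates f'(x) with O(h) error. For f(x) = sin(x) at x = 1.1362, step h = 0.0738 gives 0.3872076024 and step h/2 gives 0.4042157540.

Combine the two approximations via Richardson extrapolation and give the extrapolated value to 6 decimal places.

Leading term ∝ h^1; use weight 2 = 2^1.
Top: 2(0.4042157540) − (0.3872076024) = 0.4212239056
Extrapolated: 0.4212239056 / 1 = 0.4212239056

0.421224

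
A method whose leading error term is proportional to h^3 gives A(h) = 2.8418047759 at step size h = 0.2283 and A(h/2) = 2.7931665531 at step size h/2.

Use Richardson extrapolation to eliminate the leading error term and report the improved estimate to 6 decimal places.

2.786218

Order 3 gives 2^r = 8 and 2^r − 1 = 7.
8×2.7931665531 = 22.3453324248; 22.3453324248 − 2.8418047759 = 19.5035276489
19.5035276489 ÷ 7 = 2.7862182356
Correction |R − A(h/2)| = 6.948e-03; gap |A(h/2) − A(h)| = 4.864e-02.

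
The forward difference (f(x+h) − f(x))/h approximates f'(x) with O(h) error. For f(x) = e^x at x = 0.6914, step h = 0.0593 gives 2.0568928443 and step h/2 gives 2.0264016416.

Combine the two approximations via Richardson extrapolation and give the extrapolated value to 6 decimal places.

1.995910

r = 1, so 2^r = 2.
Difference of the inputs: 2.0264016416 − 2.0568928443 = -0.0304912027
Correction (A(h/2) − A(h))/(2 − 1) = (-0.0304912027)/1 = -0.0304912027
R = 2.0264016416 − 0.0304912027 = 1.9959104389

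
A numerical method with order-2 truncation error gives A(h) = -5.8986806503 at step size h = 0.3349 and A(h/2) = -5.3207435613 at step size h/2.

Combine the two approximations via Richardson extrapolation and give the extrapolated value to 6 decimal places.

-5.128098

r = 2, so 2^r = 4.
Numerator 4×A(h/2) − A(h) = 4×(-5.3207435613) − (-5.8986806503) = -15.3842935949
Divide by 2^2 − 1 = 3.
So the Richardson estimate is -5.1280978650.
Gap between inputs: 5.779e-01; correction applied: +0.1926456963.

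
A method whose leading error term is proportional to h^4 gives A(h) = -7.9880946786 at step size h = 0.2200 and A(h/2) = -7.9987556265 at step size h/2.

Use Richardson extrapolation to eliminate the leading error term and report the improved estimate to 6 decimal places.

-7.999466

Method order is 4; weight 2^4 = 16.
16·(-7.9987556265) = -127.9800900240; subtract (-7.9880946786) → -119.9919953454
Denominator 16 − 1 = 15.
So the Richardson estimate is -7.9994663564.
Gap between inputs: 1.066e-02; correction applied: −0.0007107299.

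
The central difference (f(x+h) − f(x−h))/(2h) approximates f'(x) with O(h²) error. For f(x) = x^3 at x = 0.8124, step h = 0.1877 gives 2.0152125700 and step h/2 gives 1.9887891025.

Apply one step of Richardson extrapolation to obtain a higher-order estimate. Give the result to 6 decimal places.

1.979981

r = 2, so 2^r = 4.
4*1.9887891025 = 7.9551564100; 7.9551564100 − 2.0152125700 = 5.9399438400
Divide by 2^2 − 1 = 3.
(4*1.9887891025 − 2.0152125700)/(4 − 1) = 1.9799812800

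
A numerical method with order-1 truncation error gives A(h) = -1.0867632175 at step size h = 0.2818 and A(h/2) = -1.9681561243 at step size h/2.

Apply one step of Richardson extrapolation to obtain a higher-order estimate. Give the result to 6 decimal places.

The method has order 1: 2^1 = 2.
2*(-1.9681561243) = -3.9363122486; subtract (-1.0867632175) → -2.8495490311
R = (-2.8495490311)/1 = -2.8495490311

-2.849549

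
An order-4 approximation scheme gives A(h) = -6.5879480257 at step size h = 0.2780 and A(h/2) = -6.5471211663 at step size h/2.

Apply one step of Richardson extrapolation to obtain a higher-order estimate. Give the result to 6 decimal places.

-6.544399

Leading term ∝ h^4; use weight 16 = 2^4.
Weighted: (-104.7539386608) − (-6.5879480257) = -98.1659906351
Divide by 2^4 − 1 = 15.
Result: -6.5443993757
Gap between inputs: 4.083e-02; correction applied: +0.0027217906.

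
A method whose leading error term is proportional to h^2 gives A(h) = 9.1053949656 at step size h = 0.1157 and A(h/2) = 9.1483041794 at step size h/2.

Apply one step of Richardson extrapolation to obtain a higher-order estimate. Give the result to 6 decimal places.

9.162607

The method has order 2: 2^2 = 4.
2^2×A(h/2) = 36.5932167176; minus A(h) gives 27.4878217520.
Denominator 4 − 1 = 3.
R = 27.4878217520/3 = 9.1626072507
Gap between inputs: 4.291e-02; correction applied: +0.0143030713.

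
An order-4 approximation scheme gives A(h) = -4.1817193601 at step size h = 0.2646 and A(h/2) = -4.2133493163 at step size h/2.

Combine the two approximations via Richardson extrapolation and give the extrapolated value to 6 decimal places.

Error is O(h^4); halving h shrinks it by 2^4 = 16.
Top: 16(-4.2133493163) − (-4.1817193601) = -63.2318697007
Denominator 16 − 1 = 15.
Result: -4.2154579800

-4.215458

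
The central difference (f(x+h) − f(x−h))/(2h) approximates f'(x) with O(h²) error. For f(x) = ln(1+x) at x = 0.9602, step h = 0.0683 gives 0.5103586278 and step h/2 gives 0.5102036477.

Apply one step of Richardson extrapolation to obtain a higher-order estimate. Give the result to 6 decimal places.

0.510152

Order 2 gives 2^r = 4 and 2^r − 1 = 3.
4 × 0.5102036477 − 0.5103586278 = 1.5304559630
(4 × 0.5102036477 − 0.5103586278)/(4 − 1) = 0.5101519877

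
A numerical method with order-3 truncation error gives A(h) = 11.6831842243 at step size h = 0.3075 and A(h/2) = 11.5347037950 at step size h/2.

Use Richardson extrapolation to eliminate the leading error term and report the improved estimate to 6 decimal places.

Leading term ∝ h^3; use weight 8 = 2^3.
8 × 11.5347037950 − 11.6831842243 = 80.5944461357
Extrapolated: 80.5944461357 / 7 = 11.5134923051

11.513492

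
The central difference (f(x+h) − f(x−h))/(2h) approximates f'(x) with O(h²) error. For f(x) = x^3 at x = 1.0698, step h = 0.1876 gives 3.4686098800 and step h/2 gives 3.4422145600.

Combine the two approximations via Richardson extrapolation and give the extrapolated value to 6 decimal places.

With r = 2 the leading error scales as h^2, so the weight is 2^2 = 4.
Numerator 4×A(h/2) − A(h) = 4×3.4422145600 − 3.4686098800 = 10.3002483600
10.3002483600 ÷ 3 = 3.4334161200

3.433416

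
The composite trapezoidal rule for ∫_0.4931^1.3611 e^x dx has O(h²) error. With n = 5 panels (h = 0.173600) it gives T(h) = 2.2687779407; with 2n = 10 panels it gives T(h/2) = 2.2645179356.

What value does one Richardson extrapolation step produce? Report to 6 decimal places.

2.263098

r = 2, so 2^r = 4.
Numerator 4·A(h/2) − A(h) = 4·2.2645179356 − 2.2687779407 = 6.7892938017
(4·2.2645179356 − 2.2687779407)/(4 − 1) = 2.2630979339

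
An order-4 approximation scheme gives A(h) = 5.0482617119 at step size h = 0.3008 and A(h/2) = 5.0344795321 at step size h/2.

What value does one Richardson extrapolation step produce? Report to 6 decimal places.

Error is O(h^4); halving h shrinks it by 2^4 = 16.
Weighted: 80.5516725136 − 5.0482617119 = 75.5034108017
(16×5.0344795321 − 5.0482617119)/(16 − 1) = 5.0335607201
Gap between inputs: 1.378e-02; correction applied: −0.0009188120.

5.033561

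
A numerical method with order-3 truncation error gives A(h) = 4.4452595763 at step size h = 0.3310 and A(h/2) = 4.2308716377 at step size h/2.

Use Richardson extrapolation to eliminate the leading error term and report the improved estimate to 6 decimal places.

4.200245

r = 3, so 2^r = 8.
8·4.2308716377 = 33.8469731016; 33.8469731016 − 4.4452595763 = 29.4017135253
R = 29.4017135253/7 = 4.2002447893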